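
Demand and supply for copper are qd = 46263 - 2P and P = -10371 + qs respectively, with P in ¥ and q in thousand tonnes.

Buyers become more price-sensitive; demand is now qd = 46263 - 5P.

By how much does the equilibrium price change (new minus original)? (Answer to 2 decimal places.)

-5982.00

Solve the original market: 46263 - 2P = P + 10371, hence P = 11964 and q = 22335.
With the change applied: demand qd = 46263 - 5P, supply qs = P + 10371.
Setting them equal: 46263 - 5P = P + 10371 → 35892 = 6P, so P = 5982 and q = 16353.
ΔP = 5982 − 11964 = -5982.00.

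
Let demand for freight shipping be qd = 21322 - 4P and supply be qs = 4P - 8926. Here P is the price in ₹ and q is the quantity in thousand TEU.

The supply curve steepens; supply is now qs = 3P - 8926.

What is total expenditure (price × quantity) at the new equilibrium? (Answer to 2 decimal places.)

Before the shock: 21322 - 4P = 4P - 8926 ⇒ 30248 = 8P ⇒ P = 3781, q = 6198.
The shock moves the curves to qd = 21322 - 4P and qs = 3P - 8926.
New equilibrium: 21322 - 4P = 3P - 8926 ⇒ 30248 = 7P ⇒ P = 30248/7 ≈ 4321.1429, q = 28262/7 ≈ 4037.4286.
New expenditure = 4321.1429 × 4037.4286 = 17446305.63.

17446305.63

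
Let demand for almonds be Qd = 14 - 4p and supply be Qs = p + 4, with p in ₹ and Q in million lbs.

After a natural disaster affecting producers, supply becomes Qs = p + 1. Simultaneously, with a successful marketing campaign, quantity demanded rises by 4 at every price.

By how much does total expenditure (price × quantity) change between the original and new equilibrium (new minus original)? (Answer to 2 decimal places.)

Solve the original market: 14 - 4p = p + 4, hence p = 2 and Q = 6.
After the shift, demand is Qd = 18 - 4p and supply is Qs = p + 1.
New equilibrium: 18 - 4p = p + 1 ⇒ 17 = 5p ⇒ p = 3.4, Q = 4.4.
Expenditure moves from 2×6 = 12 to 3.4×4.4 = 14.96; change = +2.96.

+2.96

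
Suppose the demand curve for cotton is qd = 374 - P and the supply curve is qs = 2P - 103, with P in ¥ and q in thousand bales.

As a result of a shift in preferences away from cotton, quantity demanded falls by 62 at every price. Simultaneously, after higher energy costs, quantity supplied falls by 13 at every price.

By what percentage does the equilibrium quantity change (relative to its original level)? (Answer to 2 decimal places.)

-21.24

Initially, 374 - P = 2P - 103, so 477 = 3P and P = 159, q = 215.
The shock moves the curves to qd = 312 - P and qs = 2P - 116.
Equate the new curves: 312 - P = 2P - 116, giving 428 = 3P, P = 428/3 ≈ 142.6667, q = 508/3 ≈ 169.3333.
%Δq = (169.3333 − 215) / 215 × 100 = -21.24%.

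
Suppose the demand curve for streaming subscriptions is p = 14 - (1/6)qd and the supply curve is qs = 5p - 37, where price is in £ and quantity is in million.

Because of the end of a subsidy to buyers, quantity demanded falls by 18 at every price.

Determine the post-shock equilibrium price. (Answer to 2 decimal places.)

Original equilibrium: 84 - 6p = 5p - 37 gives 121 = 11p, so p = 11 and q = 18.
With the change applied: demand qd = 66 - 6p, supply qs = 5p - 37.
Setting them equal: 66 - 6p = 5p - 37 → 103 = 11p, so p = 103/11 ≈ 9.3636 and q = 108/11 ≈ 9.8182.

9.36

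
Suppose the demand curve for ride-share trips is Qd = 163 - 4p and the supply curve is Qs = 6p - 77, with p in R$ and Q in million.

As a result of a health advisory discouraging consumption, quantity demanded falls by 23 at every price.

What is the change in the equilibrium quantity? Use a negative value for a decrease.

-13.8

Original equilibrium: 163 - 4p = 6p - 77 gives 240 = 10p, so p = 24 and Q = 67.
The shock moves the curves to Qd = 140 - 4p and Qs = 6p - 77.
New equilibrium: 140 - 4p = 6p - 77 ⇒ 217 = 10p ⇒ p = 21.7, Q = 53.2.
ΔQ = 53.2 − 67 = -13.8.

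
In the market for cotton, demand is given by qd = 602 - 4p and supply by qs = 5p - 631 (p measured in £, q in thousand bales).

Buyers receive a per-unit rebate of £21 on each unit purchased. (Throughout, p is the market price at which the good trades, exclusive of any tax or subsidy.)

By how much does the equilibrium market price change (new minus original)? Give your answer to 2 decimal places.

Solve the original market: 602 - 4p = 5p - 631, hence p = 137 and q = 54.
Since buyers' out-of-pocket price is the market price minus the rebate, the effective demand curve becomes qd = 686 - 4p.
Setting them equal: 686 - 4p = 5p - 631 → 1317 = 9p, so p = 439/3 ≈ 146.3333 and q = 302/3 ≈ 100.6667.
Δp = 146.3333 − 137 = +9.33.

+9.33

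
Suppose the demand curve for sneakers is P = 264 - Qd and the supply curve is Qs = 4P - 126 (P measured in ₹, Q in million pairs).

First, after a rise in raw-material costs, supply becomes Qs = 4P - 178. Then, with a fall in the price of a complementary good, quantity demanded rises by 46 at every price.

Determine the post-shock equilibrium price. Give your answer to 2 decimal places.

Before the shock: 264 - P = 4P - 126 ⇒ 390 = 5P ⇒ P = 78, Q = 186.
After the shift, demand is Qd = 310 - P and supply is Qs = 4P - 178.
New equilibrium: 310 - P = 4P - 178 ⇒ 488 = 5P ⇒ P = 97.6, Q = 212.4.

97.60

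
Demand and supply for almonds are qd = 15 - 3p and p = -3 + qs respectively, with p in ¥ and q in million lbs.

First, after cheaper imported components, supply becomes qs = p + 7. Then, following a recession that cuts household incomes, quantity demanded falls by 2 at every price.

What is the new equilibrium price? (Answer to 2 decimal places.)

1.50

Before the shock: 15 - 3p = p + 3 ⇒ 12 = 4p ⇒ p = 3, q = 6.
With the change applied: demand qd = 13 - 3p, supply qs = p + 7.
Clearing the new market: 13 - 3p = p + 7, so p = 1.5 and q = 8.5.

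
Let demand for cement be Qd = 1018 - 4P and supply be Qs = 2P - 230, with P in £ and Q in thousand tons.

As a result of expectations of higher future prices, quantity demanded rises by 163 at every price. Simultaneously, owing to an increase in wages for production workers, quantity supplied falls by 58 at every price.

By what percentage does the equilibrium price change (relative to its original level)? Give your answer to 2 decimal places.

Solve the original market: 1018 - 4P = 2P - 230, hence P = 208 and Q = 186.
With the change applied: demand Qd = 1181 - 4P, supply Qs = 2P - 288.
Setting them equal: 1181 - 4P = 2P - 288 → 1469 = 6P, so P = 1469/6 ≈ 244.8333 and Q = 605/3 ≈ 201.6667.
%ΔP = (244.8333 − 208) / 208 × 100 = +17.71%.

+17.71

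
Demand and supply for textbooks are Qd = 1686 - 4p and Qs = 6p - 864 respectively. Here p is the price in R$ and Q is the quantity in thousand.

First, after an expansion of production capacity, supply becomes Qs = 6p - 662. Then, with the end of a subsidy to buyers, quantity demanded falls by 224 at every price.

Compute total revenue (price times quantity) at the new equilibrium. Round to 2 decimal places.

Original equilibrium: 1686 - 4p = 6p - 864 gives 2550 = 10p, so p = 255 and Q = 666.
The shock moves the curves to Qd = 1462 - 4p and Qs = 6p - 662.
New equilibrium: 1462 - 4p = 6p - 662 ⇒ 2124 = 10p ⇒ p = 212.4, Q = 612.4.
New expenditure = 212.4 × 612.4 = 130073.76.

130073.76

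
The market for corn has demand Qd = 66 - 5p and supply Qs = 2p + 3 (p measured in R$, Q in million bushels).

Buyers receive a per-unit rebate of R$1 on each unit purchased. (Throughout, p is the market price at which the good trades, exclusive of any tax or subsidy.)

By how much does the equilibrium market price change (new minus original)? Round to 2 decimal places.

Solve the original market: 66 - 5p = 2p + 3, hence p = 9 and Q = 21.
Since buyers' out-of-pocket price is the market price minus the rebate, the effective demand curve becomes Qd = 71 - 5p.
New equilibrium: 71 - 5p = 2p + 3 ⇒ 68 = 7p ⇒ p = 68/7 ≈ 9.7143, Q = 157/7 ≈ 22.4286.
Δp = 9.7143 − 9 = +0.71.

+0.71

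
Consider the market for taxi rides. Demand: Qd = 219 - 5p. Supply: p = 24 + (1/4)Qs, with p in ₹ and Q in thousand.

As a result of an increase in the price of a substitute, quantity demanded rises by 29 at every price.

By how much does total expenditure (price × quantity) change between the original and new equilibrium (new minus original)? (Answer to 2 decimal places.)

+634.42

Original equilibrium: 219 - 5p = 4p - 96 gives 315 = 9p, so p = 35 and Q = 44.
The new curves are Qd = 248 - 5p (demand) and Qs = 4p - 96 (supply).
New equilibrium: 248 - 5p = 4p - 96 ⇒ 344 = 9p ⇒ p = 344/9 ≈ 38.2222, Q = 512/9 ≈ 56.8889.
Expenditure moves from 35×44 = 1540 to 38.2222×56.8889 = 2174.4198; change = +634.42.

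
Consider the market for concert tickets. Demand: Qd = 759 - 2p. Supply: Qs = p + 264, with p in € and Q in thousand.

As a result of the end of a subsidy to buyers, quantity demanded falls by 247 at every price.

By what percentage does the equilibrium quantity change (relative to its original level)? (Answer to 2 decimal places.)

Before the shock: 759 - 2p = p + 264 ⇒ 495 = 3p ⇒ p = 165, Q = 429.
The new curves are Qd = 512 - 2p (demand) and Qs = p + 264 (supply).
Clearing the new market: 512 - 2p = p + 264, so p = 248/3 ≈ 82.6667 and Q = 1040/3 ≈ 346.6667.
%ΔQ = (346.6667 − 429) / 429 × 100 = -19.19%.

-19.19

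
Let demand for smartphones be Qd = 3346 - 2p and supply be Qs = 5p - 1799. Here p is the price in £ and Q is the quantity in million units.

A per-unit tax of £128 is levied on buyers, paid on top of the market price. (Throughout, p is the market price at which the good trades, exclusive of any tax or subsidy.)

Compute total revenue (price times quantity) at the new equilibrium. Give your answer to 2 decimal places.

1182539.35

Solve the original market: 3346 - 2p = 5p - 1799, hence p = 735 and Q = 1876.
Since buyers pay the price plus the tax, the effective demand curve becomes Qd = 3090 - 2p.
New equilibrium: 3090 - 2p = 5p - 1799 ⇒ 4889 = 7p ⇒ p = 4889/7 ≈ 698.4286, Q = 11852/7 ≈ 1693.1429.
New expenditure = 698.4286 × 1693.1429 = 1182539.35.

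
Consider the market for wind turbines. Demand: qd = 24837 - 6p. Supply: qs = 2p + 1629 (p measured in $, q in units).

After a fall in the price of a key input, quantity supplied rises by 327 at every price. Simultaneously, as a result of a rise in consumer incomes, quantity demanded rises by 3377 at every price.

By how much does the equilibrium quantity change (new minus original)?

+1089.5

Original equilibrium: 24837 - 6p = 2p + 1629 gives 23208 = 8p, so p = 2901 and q = 7431.
After the shift, demand is qd = 28214 - 6p and supply is qs = 2p + 1956.
New equilibrium: 28214 - 6p = 2p + 1956 ⇒ 26258 = 8p ⇒ p = 3282.25, q = 8520.5.
Δq = 8520.5 − 7431 = +1089.5.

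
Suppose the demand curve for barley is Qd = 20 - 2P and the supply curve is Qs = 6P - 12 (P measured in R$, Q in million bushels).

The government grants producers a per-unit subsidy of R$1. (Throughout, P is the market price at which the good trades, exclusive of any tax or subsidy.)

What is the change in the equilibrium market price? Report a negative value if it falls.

-0.75

Before the shock: 20 - 2P = 6P - 12 ⇒ 32 = 8P ⇒ P = 4, Q = 12.
Since sellers receive the price plus the subsidy, the effective supply curve becomes Qs = 6P - 6.
Setting them equal: 20 - 2P = 6P - 6 → 26 = 8P, so P = 3.25 and Q = 13.5.
ΔP = 3.25 − 4 = -0.75.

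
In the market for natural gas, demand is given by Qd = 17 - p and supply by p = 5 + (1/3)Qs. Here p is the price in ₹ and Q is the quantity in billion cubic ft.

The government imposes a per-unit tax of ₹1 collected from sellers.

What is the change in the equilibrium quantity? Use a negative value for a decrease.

-0.75

Before the shock: 17 - p = 3p - 15 ⇒ 32 = 4p ⇒ p = 8, Q = 9.
Since sellers keep the price net of the tax, the effective supply curve becomes Qs = 3p - 18.
New equilibrium: 17 - p = 3p - 18 ⇒ 35 = 4p ⇒ p = 8.75, Q = 8.25.
ΔQ = 8.25 − 9 = -0.75.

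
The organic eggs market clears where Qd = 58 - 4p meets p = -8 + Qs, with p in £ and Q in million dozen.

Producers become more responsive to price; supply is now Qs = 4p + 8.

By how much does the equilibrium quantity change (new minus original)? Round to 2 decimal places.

Original equilibrium: 58 - 4p = p + 8 gives 50 = 5p, so p = 10 and Q = 18.
The shock moves the curves to Qd = 58 - 4p and Qs = 4p + 8.
New equilibrium: 58 - 4p = 4p + 8 ⇒ 50 = 8p ⇒ p = 6.25, Q = 33.
ΔQ = 33 − 18 = +15.00.

+15.00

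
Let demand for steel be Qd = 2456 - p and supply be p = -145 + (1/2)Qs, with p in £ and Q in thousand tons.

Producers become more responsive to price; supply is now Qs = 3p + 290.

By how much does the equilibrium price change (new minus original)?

-180.5

Initially, 2456 - p = 2p + 290, so 2166 = 3p and p = 722, Q = 1734.
After the shift, demand is Qd = 2456 - p and supply is Qs = 3p + 290.
New equilibrium: 2456 - p = 3p + 290 ⇒ 2166 = 4p ⇒ p = 541.5, Q = 1914.5.
Δp = 541.5 − 722 = -180.5.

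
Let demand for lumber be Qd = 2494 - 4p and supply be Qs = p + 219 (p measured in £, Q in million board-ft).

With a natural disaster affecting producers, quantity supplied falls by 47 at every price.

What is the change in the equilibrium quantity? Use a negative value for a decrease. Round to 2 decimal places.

Solve the original market: 2494 - 4p = p + 219, hence p = 455 and Q = 674.
With the change applied: demand Qd = 2494 - 4p, supply Qs = p + 172.
New equilibrium: 2494 - 4p = p + 172 ⇒ 2322 = 5p ⇒ p = 464.4, Q = 636.4.
ΔQ = 636.4 − 674 = -37.60.

-37.60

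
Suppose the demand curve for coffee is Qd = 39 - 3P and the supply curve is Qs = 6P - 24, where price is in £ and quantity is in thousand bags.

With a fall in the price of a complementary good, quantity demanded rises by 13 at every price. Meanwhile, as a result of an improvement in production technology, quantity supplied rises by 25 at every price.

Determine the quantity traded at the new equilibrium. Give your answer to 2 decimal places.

35.00

Before the shock: 39 - 3P = 6P - 24 ⇒ 63 = 9P ⇒ P = 7, Q = 18.
With the change applied: demand Qd = 52 - 3P, supply Qs = 6P + 1.
Equate the new curves: 52 - 3P = 6P + 1, giving 51 = 9P, P = 17/3 ≈ 5.6667, Q = 35.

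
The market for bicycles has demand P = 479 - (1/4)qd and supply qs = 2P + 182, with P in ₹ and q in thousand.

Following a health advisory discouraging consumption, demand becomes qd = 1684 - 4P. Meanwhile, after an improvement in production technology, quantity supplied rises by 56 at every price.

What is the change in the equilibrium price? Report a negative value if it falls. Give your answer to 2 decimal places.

-48.00

Before the shock: 1916 - 4P = 2P + 182 ⇒ 1734 = 6P ⇒ P = 289, q = 760.
The new curves are qd = 1684 - 4P (demand) and qs = 2P + 238 (supply).
New equilibrium: 1684 - 4P = 2P + 238 ⇒ 1446 = 6P ⇒ P = 241, q = 720.
ΔP = 241 − 289 = -48.00.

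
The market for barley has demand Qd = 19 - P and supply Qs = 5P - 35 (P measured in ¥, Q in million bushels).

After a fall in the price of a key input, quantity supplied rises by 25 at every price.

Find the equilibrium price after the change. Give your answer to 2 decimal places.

4.83

Solve the original market: 19 - P = 5P - 35, hence P = 9 and Q = 10.
The shock moves the curves to Qd = 19 - P and Qs = 5P - 10.
Setting them equal: 19 - P = 5P - 10 → 29 = 6P, so P = 29/6 ≈ 4.8333 and Q = 85/6 ≈ 14.1667.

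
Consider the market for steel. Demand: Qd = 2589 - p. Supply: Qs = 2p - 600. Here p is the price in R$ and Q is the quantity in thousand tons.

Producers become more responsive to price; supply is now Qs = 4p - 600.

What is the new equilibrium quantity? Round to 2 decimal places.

1951.20

Initially, 2589 - p = 2p - 600, so 3189 = 3p and p = 1063, Q = 1526.
After the shift, demand is Qd = 2589 - p and supply is Qs = 4p - 600.
Setting them equal: 2589 - p = 4p - 600 → 3189 = 5p, so p = 637.8 and Q = 1951.2.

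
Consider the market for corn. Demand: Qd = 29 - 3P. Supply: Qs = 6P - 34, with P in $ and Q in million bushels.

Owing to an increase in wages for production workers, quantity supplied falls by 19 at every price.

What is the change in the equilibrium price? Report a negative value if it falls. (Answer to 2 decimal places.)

+2.11

Original equilibrium: 29 - 3P = 6P - 34 gives 63 = 9P, so P = 7 and Q = 8.
After the shift, demand is Qd = 29 - 3P and supply is Qs = 6P - 53.
Equate the new curves: 29 - 3P = 6P - 53, giving 82 = 9P, P = 82/9 ≈ 9.1111, Q = 5/3 ≈ 1.6667.
ΔP = 9.1111 − 7 = +2.11.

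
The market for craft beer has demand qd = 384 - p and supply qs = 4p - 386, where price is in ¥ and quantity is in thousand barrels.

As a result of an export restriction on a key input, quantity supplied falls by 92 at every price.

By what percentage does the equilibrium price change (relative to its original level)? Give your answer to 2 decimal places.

+11.95

Original equilibrium: 384 - p = 4p - 386 gives 770 = 5p, so p = 154 and q = 230.
The new curves are qd = 384 - p (demand) and qs = 4p - 478 (supply).
New equilibrium: 384 - p = 4p - 478 ⇒ 862 = 5p ⇒ p = 172.4, q = 211.6.
%Δp = (172.4 − 154) / 154 × 100 = +11.95%.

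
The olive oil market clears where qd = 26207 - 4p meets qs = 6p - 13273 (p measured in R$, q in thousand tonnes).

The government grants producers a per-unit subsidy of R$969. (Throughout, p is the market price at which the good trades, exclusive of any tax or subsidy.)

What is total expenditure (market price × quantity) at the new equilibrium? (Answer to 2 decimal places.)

Before the shock: 26207 - 4p = 6p - 13273 ⇒ 39480 = 10p ⇒ p = 3948, q = 10415.
Since sellers receive the price plus the subsidy, the effective supply curve becomes qs = 6p - 7459.
Clearing the new market: 26207 - 4p = 6p - 7459, so p = 3366.6 and q = 12740.6.
New expenditure = 3366.6 × 12740.6 = 42892503.96.

42892503.96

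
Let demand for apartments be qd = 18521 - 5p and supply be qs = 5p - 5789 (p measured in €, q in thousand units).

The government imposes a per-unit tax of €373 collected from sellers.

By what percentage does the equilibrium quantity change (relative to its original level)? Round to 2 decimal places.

Before the shock: 18521 - 5p = 5p - 5789 ⇒ 24310 = 10p ⇒ p = 2431, q = 6366.
Since sellers keep the price net of the tax, the effective supply curve becomes qs = 5p - 7654.
Equate the new curves: 18521 - 5p = 5p - 7654, giving 26175 = 10p, p = 2617.5, q = 5433.5.
%Δq = (5433.5 − 6366) / 6366 × 100 = -14.65%.

-14.65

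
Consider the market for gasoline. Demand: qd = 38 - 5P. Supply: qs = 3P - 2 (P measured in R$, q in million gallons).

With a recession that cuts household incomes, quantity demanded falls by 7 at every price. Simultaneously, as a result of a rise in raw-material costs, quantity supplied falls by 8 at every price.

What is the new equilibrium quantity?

Before the shock: 38 - 5P = 3P - 2 ⇒ 40 = 8P ⇒ P = 5, q = 13.
With the change applied: demand qd = 31 - 5P, supply qs = 3P - 10.
Clearing the new market: 31 - 5P = 3P - 10, so P = 5.125 and q = 5.375.

5.375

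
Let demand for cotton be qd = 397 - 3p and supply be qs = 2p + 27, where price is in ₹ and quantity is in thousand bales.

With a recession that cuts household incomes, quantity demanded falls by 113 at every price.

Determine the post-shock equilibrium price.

51.4

Initially, 397 - 3p = 2p + 27, so 370 = 5p and p = 74, q = 175.
The new curves are qd = 284 - 3p (demand) and qs = 2p + 27 (supply).
Setting them equal: 284 - 3p = 2p + 27 → 257 = 5p, so p = 51.4 and q = 129.8.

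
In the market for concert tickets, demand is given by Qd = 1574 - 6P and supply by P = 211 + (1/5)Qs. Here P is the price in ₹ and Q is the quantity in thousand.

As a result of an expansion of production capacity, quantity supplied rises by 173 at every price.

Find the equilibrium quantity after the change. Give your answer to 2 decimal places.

234.36

Initially, 1574 - 6P = 5P - 1055, so 2629 = 11P and P = 239, Q = 140.
The shock moves the curves to Qd = 1574 - 6P and Qs = 5P - 882.
Clearing the new market: 1574 - 6P = 5P - 882, so P = 2456/11 ≈ 223.2727 and Q = 2578/11 ≈ 234.3636.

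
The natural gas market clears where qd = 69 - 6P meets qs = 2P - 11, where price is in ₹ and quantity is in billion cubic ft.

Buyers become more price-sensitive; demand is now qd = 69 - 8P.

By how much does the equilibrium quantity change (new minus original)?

-4

Initially, 69 - 6P = 2P - 11, so 80 = 8P and P = 10, q = 9.
The shock moves the curves to qd = 69 - 8P and qs = 2P - 11.
Setting them equal: 69 - 8P = 2P - 11 → 80 = 10P, so P = 8 and q = 5.
Δq = 5 − 9 = -4.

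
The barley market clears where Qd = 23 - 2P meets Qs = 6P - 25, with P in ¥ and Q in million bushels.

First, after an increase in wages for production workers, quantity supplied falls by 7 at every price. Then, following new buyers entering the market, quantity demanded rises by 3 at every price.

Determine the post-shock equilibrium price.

Initially, 23 - 2P = 6P - 25, so 48 = 8P and P = 6, Q = 11.
The new curves are Qd = 26 - 2P (demand) and Qs = 6P - 32 (supply).
Clearing the new market: 26 - 2P = 6P - 32, so P = 7.25 and Q = 11.5.

7.25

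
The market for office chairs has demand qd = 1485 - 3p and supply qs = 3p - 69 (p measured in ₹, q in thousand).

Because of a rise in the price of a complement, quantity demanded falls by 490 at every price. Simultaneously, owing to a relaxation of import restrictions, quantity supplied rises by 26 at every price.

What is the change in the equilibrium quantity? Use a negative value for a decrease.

-232

Solve the original market: 1485 - 3p = 3p - 69, hence p = 259 and q = 708.
After the shift, demand is qd = 995 - 3p and supply is qs = 3p - 43.
Clearing the new market: 995 - 3p = 3p - 43, so p = 173 and q = 476.
Δq = 476 − 708 = -232.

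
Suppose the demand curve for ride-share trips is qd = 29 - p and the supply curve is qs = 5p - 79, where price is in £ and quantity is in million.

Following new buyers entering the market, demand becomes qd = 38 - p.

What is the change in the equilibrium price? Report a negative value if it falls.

Solve the original market: 29 - p = 5p - 79, hence p = 18 and q = 11.
The shock moves the curves to qd = 38 - p and qs = 5p - 79.
Setting them equal: 38 - p = 5p - 79 → 117 = 6p, so p = 19.5 and q = 18.5.
Δp = 19.5 − 18 = +1.5.

+1.5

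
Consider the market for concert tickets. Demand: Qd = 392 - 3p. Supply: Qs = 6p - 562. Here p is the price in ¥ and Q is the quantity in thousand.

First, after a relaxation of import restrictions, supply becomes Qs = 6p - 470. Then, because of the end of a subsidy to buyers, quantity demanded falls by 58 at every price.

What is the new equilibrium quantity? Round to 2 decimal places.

Before the shock: 392 - 3p = 6p - 562 ⇒ 954 = 9p ⇒ p = 106, Q = 74.
The shock moves the curves to Qd = 334 - 3p and Qs = 6p - 470.
Setting them equal: 334 - 3p = 6p - 470 → 804 = 9p, so p = 268/3 ≈ 89.3333 and Q = 66.

66.00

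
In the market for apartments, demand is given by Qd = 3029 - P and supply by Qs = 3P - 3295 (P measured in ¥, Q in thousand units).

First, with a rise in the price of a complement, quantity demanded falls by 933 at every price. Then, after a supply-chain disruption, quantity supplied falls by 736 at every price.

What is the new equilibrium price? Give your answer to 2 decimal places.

1531.75

Solve the original market: 3029 - P = 3P - 3295, hence P = 1581 and Q = 1448.
After the shift, demand is Qd = 2096 - P and supply is Qs = 3P - 4031.
Equate the new curves: 2096 - P = 3P - 4031, giving 6127 = 4P, P = 1531.75, Q = 564.25.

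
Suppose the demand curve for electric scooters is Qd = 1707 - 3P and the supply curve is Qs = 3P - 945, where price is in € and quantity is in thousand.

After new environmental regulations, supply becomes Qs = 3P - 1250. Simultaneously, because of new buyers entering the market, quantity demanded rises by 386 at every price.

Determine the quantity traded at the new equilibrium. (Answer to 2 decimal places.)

421.50

Initially, 1707 - 3P = 3P - 945, so 2652 = 6P and P = 442, Q = 381.
The new curves are Qd = 2093 - 3P (demand) and Qs = 3P - 1250 (supply).
Setting them equal: 2093 - 3P = 3P - 1250 → 3343 = 6P, so P = 3343/6 ≈ 557.1667 and Q = 421.5.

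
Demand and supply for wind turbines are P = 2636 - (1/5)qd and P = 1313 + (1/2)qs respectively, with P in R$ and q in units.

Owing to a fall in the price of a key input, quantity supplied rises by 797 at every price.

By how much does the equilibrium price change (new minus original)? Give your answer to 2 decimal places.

Before the shock: 13180 - 5P = 2P - 2626 ⇒ 15806 = 7P ⇒ P = 2258, q = 1890.
The new curves are qd = 13180 - 5P (demand) and qs = 2P - 1829 (supply).
Setting them equal: 13180 - 5P = 2P - 1829 → 15009 = 7P, so P = 15009/7 ≈ 2144.1429 and q = 17215/7 ≈ 2459.2857.
ΔP = 2144.1429 − 2258 = -113.86.

-113.86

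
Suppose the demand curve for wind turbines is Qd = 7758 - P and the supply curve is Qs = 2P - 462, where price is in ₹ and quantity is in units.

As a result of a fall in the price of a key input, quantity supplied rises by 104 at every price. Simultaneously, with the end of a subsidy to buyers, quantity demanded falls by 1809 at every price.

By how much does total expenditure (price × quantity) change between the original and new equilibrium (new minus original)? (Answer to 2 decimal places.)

Before the shock: 7758 - P = 2P - 462 ⇒ 8220 = 3P ⇒ P = 2740, Q = 5018.
With the change applied: demand Qd = 5949 - P, supply Qs = 2P - 358.
Setting them equal: 5949 - P = 2P - 358 → 6307 = 3P, so P = 6307/3 ≈ 2102.3333 and Q = 11540/3 ≈ 3846.6667.
Expenditure moves from 2740×5018 = 13749320 to 2102.3333×3846.6667 = 8086975.5556; change = -5662344.44.

-5662344.44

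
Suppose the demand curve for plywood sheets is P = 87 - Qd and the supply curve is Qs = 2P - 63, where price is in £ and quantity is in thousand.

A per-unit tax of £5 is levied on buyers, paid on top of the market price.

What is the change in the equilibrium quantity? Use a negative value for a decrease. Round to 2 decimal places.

Before the shock: 87 - P = 2P - 63 ⇒ 150 = 3P ⇒ P = 50, Q = 37.
Since buyers pay the price plus the tax, the effective demand curve becomes Qd = 82 - P.
Clearing the new market: 82 - P = 2P - 63, so P = 145/3 ≈ 48.3333 and Q = 101/3 ≈ 33.6667.
ΔQ = 33.6667 − 37 = -3.33.

-3.33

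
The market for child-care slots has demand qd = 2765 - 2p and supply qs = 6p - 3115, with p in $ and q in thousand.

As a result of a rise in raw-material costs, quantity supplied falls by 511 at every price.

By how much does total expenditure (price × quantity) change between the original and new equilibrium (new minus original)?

-19338.15625

Original equilibrium: 2765 - 2p = 6p - 3115 gives 5880 = 8p, so p = 735 and q = 1295.
The new curves are qd = 2765 - 2p (demand) and qs = 6p - 3626 (supply).
Equate the new curves: 2765 - 2p = 6p - 3626, giving 6391 = 8p, p = 798.875, q = 1167.25.
Expenditure moves from 735×1295 = 951825 to 798.875×1167.25 = 932486.84375; change = -19338.15625.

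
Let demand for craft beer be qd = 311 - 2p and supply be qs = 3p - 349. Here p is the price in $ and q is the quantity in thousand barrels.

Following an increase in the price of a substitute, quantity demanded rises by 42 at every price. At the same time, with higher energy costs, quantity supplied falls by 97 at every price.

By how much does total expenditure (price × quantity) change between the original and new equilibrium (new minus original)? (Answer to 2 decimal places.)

Original equilibrium: 311 - 2p = 3p - 349 gives 660 = 5p, so p = 132 and q = 47.
With the change applied: demand qd = 353 - 2p, supply qs = 3p - 446.
New equilibrium: 353 - 2p = 3p - 446 ⇒ 799 = 5p ⇒ p = 159.8, q = 33.4.
Expenditure moves from 132×47 = 6204 to 159.8×33.4 = 5337.32; change = -866.68.

-866.68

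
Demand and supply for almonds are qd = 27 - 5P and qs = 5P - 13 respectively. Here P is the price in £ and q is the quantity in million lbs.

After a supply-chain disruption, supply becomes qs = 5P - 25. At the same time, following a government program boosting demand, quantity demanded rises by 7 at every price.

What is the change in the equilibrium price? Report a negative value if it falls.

Solve the original market: 27 - 5P = 5P - 13, hence P = 4 and q = 7.
The shock moves the curves to qd = 34 - 5P and qs = 5P - 25.
Equate the new curves: 34 - 5P = 5P - 25, giving 59 = 10P, P = 5.9, q = 4.5.
ΔP = 5.9 − 4 = +1.9.

+1.9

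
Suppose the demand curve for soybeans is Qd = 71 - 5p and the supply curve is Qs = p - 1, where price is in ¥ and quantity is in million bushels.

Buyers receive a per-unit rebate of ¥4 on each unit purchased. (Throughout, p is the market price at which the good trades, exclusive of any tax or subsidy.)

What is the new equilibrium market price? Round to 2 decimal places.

15.33

Solve the original market: 71 - 5p = p - 1, hence p = 12 and Q = 11.
Since buyers' out-of-pocket price is the market price minus the rebate, the effective demand curve becomes Qd = 91 - 5p.
Clearing the new market: 91 - 5p = p - 1, so p = 46/3 ≈ 15.3333 and Q = 43/3 ≈ 14.3333.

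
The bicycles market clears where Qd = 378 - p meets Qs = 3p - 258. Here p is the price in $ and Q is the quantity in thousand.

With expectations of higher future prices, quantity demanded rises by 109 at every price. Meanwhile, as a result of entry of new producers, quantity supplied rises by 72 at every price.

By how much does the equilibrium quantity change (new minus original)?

+99.75

Solve the original market: 378 - p = 3p - 258, hence p = 159 and Q = 219.
With the change applied: demand Qd = 487 - p, supply Qs = 3p - 186.
Equate the new curves: 487 - p = 3p - 186, giving 673 = 4p, p = 168.25, Q = 318.75.
ΔQ = 318.75 − 219 = +99.75.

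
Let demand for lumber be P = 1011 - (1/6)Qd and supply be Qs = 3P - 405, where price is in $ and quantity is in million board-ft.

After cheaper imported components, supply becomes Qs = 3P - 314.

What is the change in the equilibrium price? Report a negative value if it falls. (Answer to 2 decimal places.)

-10.11

Before the shock: 6066 - 6P = 3P - 405 ⇒ 6471 = 9P ⇒ P = 719, Q = 1752.
With the change applied: demand Qd = 6066 - 6P, supply Qs = 3P - 314.
Equate the new curves: 6066 - 6P = 3P - 314, giving 6380 = 9P, P = 6380/9 ≈ 708.8889, Q = 5438/3 ≈ 1812.6667.
ΔP = 708.8889 − 719 = -10.11.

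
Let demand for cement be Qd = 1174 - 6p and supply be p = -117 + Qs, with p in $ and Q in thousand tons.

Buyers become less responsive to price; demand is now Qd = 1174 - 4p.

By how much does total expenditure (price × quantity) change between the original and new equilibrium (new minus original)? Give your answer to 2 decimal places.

+28955.76

Before the shock: 1174 - 6p = p + 117 ⇒ 1057 = 7p ⇒ p = 151, Q = 268.
After the shift, demand is Qd = 1174 - 4p and supply is Qs = p + 117.
New equilibrium: 1174 - 4p = p + 117 ⇒ 1057 = 5p ⇒ p = 211.4, Q = 328.4.
Expenditure moves from 151×268 = 40468 to 211.4×328.4 = 69423.76; change = +28955.76.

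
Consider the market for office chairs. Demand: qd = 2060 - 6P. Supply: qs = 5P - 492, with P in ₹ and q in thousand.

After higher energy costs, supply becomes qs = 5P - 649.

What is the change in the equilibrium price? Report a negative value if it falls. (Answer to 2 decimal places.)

+14.27

Initially, 2060 - 6P = 5P - 492, so 2552 = 11P and P = 232, q = 668.
After the shift, demand is qd = 2060 - 6P and supply is qs = 5P - 649.
Setting them equal: 2060 - 6P = 5P - 649 → 2709 = 11P, so P = 2709/11 ≈ 246.2727 and q = 6406/11 ≈ 582.3636.
ΔP = 246.2727 − 232 = +14.27.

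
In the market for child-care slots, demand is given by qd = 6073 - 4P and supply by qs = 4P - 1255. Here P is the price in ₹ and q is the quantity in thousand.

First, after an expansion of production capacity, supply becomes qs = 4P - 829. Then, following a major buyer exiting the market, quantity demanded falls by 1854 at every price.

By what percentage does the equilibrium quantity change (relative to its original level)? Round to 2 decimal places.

-29.64

Before the shock: 6073 - 4P = 4P - 1255 ⇒ 7328 = 8P ⇒ P = 916, q = 2409.
The shock moves the curves to qd = 4219 - 4P and qs = 4P - 829.
New equilibrium: 4219 - 4P = 4P - 829 ⇒ 5048 = 8P ⇒ P = 631, q = 1695.
%Δq = (1695 − 2409) / 2409 × 100 = -29.64%.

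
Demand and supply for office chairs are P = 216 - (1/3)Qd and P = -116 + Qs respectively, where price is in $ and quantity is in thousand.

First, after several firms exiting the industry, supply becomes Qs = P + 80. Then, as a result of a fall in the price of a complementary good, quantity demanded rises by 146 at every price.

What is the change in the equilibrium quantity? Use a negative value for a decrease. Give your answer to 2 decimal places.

+9.50

Initially, 648 - 3P = P + 116, so 532 = 4P and P = 133, Q = 249.
With the change applied: demand Qd = 794 - 3P, supply Qs = P + 80.
Equate the new curves: 794 - 3P = P + 80, giving 714 = 4P, P = 178.5, Q = 258.5.
ΔQ = 258.5 − 249 = +9.50.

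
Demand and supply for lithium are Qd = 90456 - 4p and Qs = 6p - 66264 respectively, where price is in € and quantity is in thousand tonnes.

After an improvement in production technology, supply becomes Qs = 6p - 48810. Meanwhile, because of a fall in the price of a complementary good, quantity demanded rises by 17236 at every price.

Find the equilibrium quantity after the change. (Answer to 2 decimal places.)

Solve the original market: 90456 - 4p = 6p - 66264, hence p = 15672 and Q = 27768.
After the shift, demand is Qd = 107692 - 4p and supply is Qs = 6p - 48810.
Clearing the new market: 107692 - 4p = 6p - 48810, so p = 15650.2 and Q = 45091.2.

45091.20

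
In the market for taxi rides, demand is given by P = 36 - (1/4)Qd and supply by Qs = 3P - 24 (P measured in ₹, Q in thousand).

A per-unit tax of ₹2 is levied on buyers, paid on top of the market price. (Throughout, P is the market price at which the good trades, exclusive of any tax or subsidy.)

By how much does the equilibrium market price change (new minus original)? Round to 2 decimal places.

-1.14

Original equilibrium: 144 - 4P = 3P - 24 gives 168 = 7P, so P = 24 and Q = 48.
Since buyers pay the price plus the tax, the effective demand curve becomes Qd = 136 - 4P.
Setting them equal: 136 - 4P = 3P - 24 → 160 = 7P, so P = 160/7 ≈ 22.8571 and Q = 312/7 ≈ 44.5714.
ΔP = 22.8571 − 24 = -1.14.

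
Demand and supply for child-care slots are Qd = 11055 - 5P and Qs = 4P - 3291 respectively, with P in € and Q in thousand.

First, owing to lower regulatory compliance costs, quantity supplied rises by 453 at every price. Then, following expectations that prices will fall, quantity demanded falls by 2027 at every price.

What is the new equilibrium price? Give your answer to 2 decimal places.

1318.44

Initially, 11055 - 5P = 4P - 3291, so 14346 = 9P and P = 1594, Q = 3085.
The shock moves the curves to Qd = 9028 - 5P and Qs = 4P - 2838.
Setting them equal: 9028 - 5P = 4P - 2838 → 11866 = 9P, so P = 11866/9 ≈ 1318.4444 and Q = 21922/9 ≈ 2435.7778.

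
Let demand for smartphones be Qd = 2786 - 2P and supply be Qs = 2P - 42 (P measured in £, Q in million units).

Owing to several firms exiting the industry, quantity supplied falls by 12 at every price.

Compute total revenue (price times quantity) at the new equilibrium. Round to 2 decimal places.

Initially, 2786 - 2P = 2P - 42, so 2828 = 4P and P = 707, Q = 1372.
With the change applied: demand Qd = 2786 - 2P, supply Qs = 2P - 54.
Clearing the new market: 2786 - 2P = 2P - 54, so P = 710 and Q = 1366.
New expenditure = 710 × 1366 = 969860.00.

969860.00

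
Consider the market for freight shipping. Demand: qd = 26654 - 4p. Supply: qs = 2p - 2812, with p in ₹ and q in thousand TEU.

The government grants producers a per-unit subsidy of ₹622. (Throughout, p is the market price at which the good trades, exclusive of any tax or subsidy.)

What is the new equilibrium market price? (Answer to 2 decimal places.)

Before the shock: 26654 - 4p = 2p - 2812 ⇒ 29466 = 6p ⇒ p = 4911, q = 7010.
Since sellers receive the price plus the subsidy, the effective supply curve becomes qs = 2p - 1568.
Equate the new curves: 26654 - 4p = 2p - 1568, giving 28222 = 6p, p = 14111/3 ≈ 4703.6667, q = 23518/3 ≈ 7839.3333.

4703.67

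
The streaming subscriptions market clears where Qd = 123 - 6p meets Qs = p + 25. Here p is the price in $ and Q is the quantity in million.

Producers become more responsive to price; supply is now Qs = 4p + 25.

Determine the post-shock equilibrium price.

9.8

Original equilibrium: 123 - 6p = p + 25 gives 98 = 7p, so p = 14 and Q = 39.
After the shift, demand is Qd = 123 - 6p and supply is Qs = 4p + 25.
Equate the new curves: 123 - 6p = 4p + 25, giving 98 = 10p, p = 9.8, Q = 64.2.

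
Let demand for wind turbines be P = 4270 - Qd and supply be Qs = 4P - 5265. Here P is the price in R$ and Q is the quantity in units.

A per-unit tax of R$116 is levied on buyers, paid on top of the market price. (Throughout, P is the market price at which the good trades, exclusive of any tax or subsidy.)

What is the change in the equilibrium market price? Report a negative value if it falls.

-23.2

Before the shock: 4270 - P = 4P - 5265 ⇒ 9535 = 5P ⇒ P = 1907, Q = 2363.
Since buyers pay the price plus the tax, the effective demand curve becomes Qd = 4154 - P.
Clearing the new market: 4154 - P = 4P - 5265, so P = 1883.8 and Q = 2270.2.
ΔP = 1883.8 − 1907 = -23.2.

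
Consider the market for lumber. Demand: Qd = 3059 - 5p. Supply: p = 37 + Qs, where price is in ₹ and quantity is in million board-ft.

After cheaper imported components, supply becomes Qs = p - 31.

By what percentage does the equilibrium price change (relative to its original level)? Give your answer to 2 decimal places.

Original equilibrium: 3059 - 5p = p - 37 gives 3096 = 6p, so p = 516 and Q = 479.
After the shift, demand is Qd = 3059 - 5p and supply is Qs = p - 31.
Equate the new curves: 3059 - 5p = p - 31, giving 3090 = 6p, p = 515, Q = 484.
%Δp = (515 − 516) / 516 × 100 = -0.19%.

-0.19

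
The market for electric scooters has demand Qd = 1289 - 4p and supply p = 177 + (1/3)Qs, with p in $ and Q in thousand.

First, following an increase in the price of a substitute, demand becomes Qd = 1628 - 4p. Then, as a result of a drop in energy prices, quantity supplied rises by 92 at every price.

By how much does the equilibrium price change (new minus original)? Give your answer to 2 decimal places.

+35.29

Solve the original market: 1289 - 4p = 3p - 531, hence p = 260 and Q = 249.
The shock moves the curves to Qd = 1628 - 4p and Qs = 3p - 439.
Clearing the new market: 1628 - 4p = 3p - 439, so p = 2067/7 ≈ 295.2857 and Q = 3128/7 ≈ 446.8571.
Δp = 295.2857 − 260 = +35.29.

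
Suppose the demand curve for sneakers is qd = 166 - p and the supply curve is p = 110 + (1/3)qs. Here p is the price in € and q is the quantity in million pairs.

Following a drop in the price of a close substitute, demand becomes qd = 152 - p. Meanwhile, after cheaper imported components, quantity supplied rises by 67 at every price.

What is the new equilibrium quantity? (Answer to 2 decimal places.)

Original equilibrium: 166 - p = 3p - 330 gives 496 = 4p, so p = 124 and q = 42.
After the shift, demand is qd = 152 - p and supply is qs = 3p - 263.
Setting them equal: 152 - p = 3p - 263 → 415 = 4p, so p = 103.75 and q = 48.25.

48.25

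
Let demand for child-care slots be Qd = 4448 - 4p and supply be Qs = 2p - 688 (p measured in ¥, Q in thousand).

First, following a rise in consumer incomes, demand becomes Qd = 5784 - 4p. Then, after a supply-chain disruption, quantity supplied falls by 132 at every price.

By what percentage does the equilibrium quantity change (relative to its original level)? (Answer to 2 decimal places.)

+34.90

Solve the original market: 4448 - 4p = 2p - 688, hence p = 856 and Q = 1024.
The new curves are Qd = 5784 - 4p (demand) and Qs = 2p - 820 (supply).
Equate the new curves: 5784 - 4p = 2p - 820, giving 6604 = 6p, p = 3302/3 ≈ 1100.6667, Q = 4144/3 ≈ 1381.3333.
%ΔQ = (1381.3333 − 1024) / 1024 × 100 = +34.90%.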